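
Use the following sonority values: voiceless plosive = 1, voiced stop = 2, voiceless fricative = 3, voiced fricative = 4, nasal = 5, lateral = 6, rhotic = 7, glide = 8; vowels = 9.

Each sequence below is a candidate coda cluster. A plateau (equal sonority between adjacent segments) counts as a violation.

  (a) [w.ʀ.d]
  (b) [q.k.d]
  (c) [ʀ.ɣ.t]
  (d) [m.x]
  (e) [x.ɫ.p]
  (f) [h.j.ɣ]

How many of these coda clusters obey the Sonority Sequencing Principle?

3

(a) sonority 8-7-2: well-formed.
(b) sonority 1-1-2: ill-formed.
(c) sonority 7-4-1: well-formed.
(d) sonority 5-3: well-formed.
(e) sonority 3-6-1: ill-formed.
(f) sonority 3-8-4: ill-formed.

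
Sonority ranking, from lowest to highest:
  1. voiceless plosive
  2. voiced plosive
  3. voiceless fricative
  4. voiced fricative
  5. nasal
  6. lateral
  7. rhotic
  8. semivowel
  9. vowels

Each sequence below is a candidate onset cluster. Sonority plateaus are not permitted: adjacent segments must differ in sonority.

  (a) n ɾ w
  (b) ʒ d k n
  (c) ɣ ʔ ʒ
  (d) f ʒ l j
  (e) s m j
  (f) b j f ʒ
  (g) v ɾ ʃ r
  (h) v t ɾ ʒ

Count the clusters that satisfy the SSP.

(a) n ɾ w: profile 5-7-8 — obeys.
(b) ʒ d k n: profile 4-2-1-5 — violates.
(c) ɣ ʔ ʒ: profile 4-1-4 — violates.
(d) f ʒ l j: profile 3-4-6-8 — obeys.
(e) s m j: profile 3-5-8 — obeys.
(f) b j f ʒ: profile 2-8-3-4 — violates.
(g) v ɾ ʃ r: profile 4-7-3-7 — violates.
(h) v t ɾ ʒ: profile 4-1-7-4 — violates.

3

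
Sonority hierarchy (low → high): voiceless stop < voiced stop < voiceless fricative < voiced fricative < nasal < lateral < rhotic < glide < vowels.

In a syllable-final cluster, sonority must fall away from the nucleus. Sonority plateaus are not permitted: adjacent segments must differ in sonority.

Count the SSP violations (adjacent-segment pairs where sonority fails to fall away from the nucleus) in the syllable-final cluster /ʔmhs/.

/ʔ/ is a voiceless stop (sonority 1).
/m/ is a nasal (sonority 5).
/h/ is a voiceless fricative (sonority 3).
/s/ is a voiceless fricative (sonority 3).
/ʔ/→/m/: 1→5 (does not fall) — violation.
/m/→/h/: 5→3 (falls) — ok.
/h/→/s/: 3→3 (plateau) — violation.

2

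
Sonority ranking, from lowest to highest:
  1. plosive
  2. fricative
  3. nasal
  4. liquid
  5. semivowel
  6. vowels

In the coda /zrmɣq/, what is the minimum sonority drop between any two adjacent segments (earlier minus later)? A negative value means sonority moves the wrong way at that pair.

-2

/z/ — fricative, sonority 2.
/r/ — liquid, sonority 4.
/m/ — nasal, sonority 3.
/ɣ/ — fricative, sonority 2.
/q/ — plosive, sonority 1.
/z/→/r/: change -2.
/r/→/m/: change +1.
/m/→/ɣ/: change +1.
/ɣ/→/q/: change +1.
Minimum = -2.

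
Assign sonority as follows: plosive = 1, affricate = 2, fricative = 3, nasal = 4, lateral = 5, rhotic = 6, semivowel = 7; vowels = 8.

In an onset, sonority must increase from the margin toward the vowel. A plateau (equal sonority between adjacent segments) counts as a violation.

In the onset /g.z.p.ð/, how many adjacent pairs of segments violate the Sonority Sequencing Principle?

/g/: plosive = 1.
/z/: fricative = 3.
/p/: plosive = 1.
/ð/: fricative = 3.
/g/→/z/: 1→3 (rises) — ok.
/z/→/p/: 3→1 (does not rise) — violation.
/p/→/ð/: 1→3 (rises) — ok.

1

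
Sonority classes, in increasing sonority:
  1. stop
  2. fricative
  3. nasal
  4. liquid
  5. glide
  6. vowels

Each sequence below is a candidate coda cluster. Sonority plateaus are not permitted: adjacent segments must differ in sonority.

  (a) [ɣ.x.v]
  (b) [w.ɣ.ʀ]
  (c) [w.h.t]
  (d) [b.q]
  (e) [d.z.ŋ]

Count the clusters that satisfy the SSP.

1

(a) [ɣ.x.v]: profile 2-2-2 — violates.
(b) [w.ɣ.ʀ]: profile 5-2-4 — violates.
(c) [w.h.t]: profile 5-2-1 — obeys.
(d) [b.q]: profile 1-1 — violates.
(e) [d.z.ŋ]: profile 1-2-3 — violates.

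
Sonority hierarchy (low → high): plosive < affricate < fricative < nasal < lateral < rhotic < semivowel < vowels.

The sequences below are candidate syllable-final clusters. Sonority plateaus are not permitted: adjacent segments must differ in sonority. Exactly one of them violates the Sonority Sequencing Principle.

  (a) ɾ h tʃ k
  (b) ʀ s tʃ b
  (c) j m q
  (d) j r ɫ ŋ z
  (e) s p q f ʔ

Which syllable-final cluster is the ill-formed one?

e

(a) 6-3-2-1 → obeys
(b) 6-3-2-1 → obeys
(c) 7-4-1 → obeys
(d) 7-6-5-4-3 → obeys
(e) 3-1-1-3-1 → violates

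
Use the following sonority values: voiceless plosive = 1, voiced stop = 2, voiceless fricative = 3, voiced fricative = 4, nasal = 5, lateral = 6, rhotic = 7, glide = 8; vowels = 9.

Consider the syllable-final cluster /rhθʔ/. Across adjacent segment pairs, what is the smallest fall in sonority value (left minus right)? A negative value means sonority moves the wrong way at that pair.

0

/r/ — rhotic, sonority 7.
/h/ — voiceless fricative, sonority 3.
/θ/ — voiceless fricative, sonority 3.
/ʔ/ — voiceless plosive, sonority 1.
/r/→/h/: change +4.
/h/→/θ/: change +0.
/θ/→/ʔ/: change +2.
Minimum = 0.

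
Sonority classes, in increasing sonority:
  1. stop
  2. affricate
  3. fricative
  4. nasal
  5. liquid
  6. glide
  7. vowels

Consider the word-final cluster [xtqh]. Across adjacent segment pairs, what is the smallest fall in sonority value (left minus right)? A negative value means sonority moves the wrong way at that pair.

-2

/x/: fricative = 3.
/t/: stop = 1.
/q/: stop = 1.
/h/: fricative = 3.
/x/→/t/: change +2.
/t/→/q/: change +0.
/q/→/h/: change -2.
Minimum = -2.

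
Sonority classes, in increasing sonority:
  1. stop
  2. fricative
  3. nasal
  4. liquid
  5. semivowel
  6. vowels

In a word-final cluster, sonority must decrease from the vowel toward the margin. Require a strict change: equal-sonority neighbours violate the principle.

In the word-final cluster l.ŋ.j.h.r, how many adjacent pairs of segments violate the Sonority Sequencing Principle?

/l/ — liquid, sonority 4.
/ŋ/ — nasal, sonority 3.
/j/ — semivowel, sonority 5.
/h/ — fricative, sonority 2.
/r/ — liquid, sonority 4.
/l/→/ŋ/: 4→3 (falls) — ok.
/ŋ/→/j/: 3→5 (does not fall) — violation.
/j/→/h/: 5→2 (falls) — ok.
/h/→/r/: 2→4 (does not fall) — violation.

2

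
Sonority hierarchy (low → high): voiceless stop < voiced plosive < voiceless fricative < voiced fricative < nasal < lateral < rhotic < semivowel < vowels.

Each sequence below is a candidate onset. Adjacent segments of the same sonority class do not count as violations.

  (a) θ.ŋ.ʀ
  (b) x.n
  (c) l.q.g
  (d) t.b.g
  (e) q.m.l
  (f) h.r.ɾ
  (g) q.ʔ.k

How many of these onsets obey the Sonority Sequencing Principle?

(a) sonority 3-5-7: well-formed.
(b) sonority 3-5: well-formed.
(c) sonority 6-1-2: ill-formed.
(d) sonority 1-2-2: well-formed.
(e) sonority 1-5-6: well-formed.
(f) sonority 3-7-7: well-formed.
(g) sonority 1-1-1: well-formed.

6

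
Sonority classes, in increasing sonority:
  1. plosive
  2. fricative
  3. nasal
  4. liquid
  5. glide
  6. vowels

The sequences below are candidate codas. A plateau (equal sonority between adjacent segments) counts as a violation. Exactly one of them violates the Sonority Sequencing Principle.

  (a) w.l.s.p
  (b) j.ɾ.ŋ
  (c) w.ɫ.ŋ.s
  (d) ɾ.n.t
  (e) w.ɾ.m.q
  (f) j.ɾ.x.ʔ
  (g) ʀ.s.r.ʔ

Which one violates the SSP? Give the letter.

g

(a) w.l.s.p: profile 5-4-2-1 — obeys.
(b) j.ɾ.ŋ: profile 5-4-3 — obeys.
(c) w.ɫ.ŋ.s: profile 5-4-3-2 — obeys.
(d) ɾ.n.t: profile 4-3-1 — obeys.
(e) w.ɾ.m.q: profile 5-4-3-1 — obeys.
(f) j.ɾ.x.ʔ: profile 5-4-2-1 — obeys.
(g) ʀ.s.r.ʔ: profile 4-2-4-1 — violates.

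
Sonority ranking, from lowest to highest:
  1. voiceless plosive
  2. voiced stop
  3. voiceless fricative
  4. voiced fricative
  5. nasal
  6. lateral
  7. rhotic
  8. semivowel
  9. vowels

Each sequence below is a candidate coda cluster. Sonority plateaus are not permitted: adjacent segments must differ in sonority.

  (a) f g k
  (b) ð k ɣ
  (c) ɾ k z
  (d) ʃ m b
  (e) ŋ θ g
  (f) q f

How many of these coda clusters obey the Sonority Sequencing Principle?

(a) f g k: profile 3-2-1 — obeys.
(b) ð k ɣ: profile 4-1-4 — violates.
(c) ɾ k z: profile 7-1-4 — violates.
(d) ʃ m b: profile 3-5-2 — violates.
(e) ŋ θ g: profile 5-3-2 — obeys.
(f) q f: profile 1-3 — violates.

2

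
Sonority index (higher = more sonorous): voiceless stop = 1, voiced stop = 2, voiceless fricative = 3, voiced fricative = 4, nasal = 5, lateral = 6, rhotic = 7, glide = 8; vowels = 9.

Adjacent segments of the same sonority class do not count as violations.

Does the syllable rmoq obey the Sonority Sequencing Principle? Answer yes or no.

Onset: /r/ is a rhotic (sonority 7), /m/ is a nasal (sonority 5); then the nucleus /o/ (sonority 9).
Onset profile 7-5-9 — does not rise throughout.
Coda: /q/ is a voiceless stop (sonority 1).
Coda profile 9-1 — falls from the nucleus.

no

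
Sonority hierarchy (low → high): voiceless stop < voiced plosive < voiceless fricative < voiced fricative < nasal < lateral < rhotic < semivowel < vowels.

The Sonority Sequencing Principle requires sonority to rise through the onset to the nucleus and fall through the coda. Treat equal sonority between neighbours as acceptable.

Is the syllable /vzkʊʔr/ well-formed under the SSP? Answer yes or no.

no

Onset: /v/ is a voiced fricative (sonority 4), /z/ is a voiced fricative (sonority 4), /k/ is a voiceless stop (sonority 1); then the nucleus /ʊ/ (sonority 9).
Onset profile 4-4-1-9 — does not rise throughout.
Coda: /ʔ/ is a voiceless stop (sonority 1), /r/ is a rhotic (sonority 7).
Coda profile 9-1-7 — does not fall throughout.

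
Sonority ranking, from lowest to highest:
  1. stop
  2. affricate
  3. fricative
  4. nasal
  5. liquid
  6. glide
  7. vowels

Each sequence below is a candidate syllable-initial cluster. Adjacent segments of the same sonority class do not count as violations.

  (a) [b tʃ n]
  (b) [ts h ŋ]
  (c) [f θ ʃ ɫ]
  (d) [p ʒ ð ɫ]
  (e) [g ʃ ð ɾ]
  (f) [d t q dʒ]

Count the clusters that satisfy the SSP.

6

(a) sonority 1-2-4: well-formed.
(b) sonority 2-3-4: well-formed.
(c) sonority 3-3-3-5: well-formed.
(d) sonority 1-3-3-5: well-formed.
(e) sonority 1-3-3-5: well-formed.
(f) sonority 1-1-1-2: well-formed.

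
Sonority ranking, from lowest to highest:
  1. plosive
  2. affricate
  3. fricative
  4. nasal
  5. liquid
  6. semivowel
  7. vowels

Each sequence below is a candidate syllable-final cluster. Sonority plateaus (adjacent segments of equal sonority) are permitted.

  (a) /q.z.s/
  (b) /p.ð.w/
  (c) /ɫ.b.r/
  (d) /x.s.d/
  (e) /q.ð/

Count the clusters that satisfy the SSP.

1

(a) /q.z.s/: profile 1-3-3 — violates.
(b) /p.ð.w/: profile 1-3-6 — violates.
(c) /ɫ.b.r/: profile 5-1-5 — violates.
(d) /x.s.d/: profile 3-3-1 — obeys.
(e) /q.ð/: profile 1-3 — violates.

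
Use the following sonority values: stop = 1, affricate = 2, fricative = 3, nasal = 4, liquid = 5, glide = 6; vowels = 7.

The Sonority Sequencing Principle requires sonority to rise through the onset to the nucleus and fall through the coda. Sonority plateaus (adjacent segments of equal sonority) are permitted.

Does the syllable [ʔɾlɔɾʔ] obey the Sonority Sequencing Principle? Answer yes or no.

Onset: /ʔ/ is a stop (sonority 1), /ɾ/ is a liquid (sonority 5), /l/ is a liquid (sonority 5); then the nucleus /ɔ/ (sonority 7).
Onset profile 1-5-5-7 — rises to the nucleus.
Coda: /ɾ/ is a liquid (sonority 5), /ʔ/ is a stop (sonority 1).
Coda profile 7-5-1 — falls from the nucleus.

yes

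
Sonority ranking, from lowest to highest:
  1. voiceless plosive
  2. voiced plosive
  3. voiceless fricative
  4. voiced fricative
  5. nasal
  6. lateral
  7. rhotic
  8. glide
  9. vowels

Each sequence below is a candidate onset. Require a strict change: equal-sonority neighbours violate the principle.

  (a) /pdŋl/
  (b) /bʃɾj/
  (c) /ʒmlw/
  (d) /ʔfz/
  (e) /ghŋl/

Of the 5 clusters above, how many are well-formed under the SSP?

5

(a) sonority 1-2-5-6: well-formed.
(b) sonority 2-3-7-8: well-formed.
(c) sonority 4-5-6-8: well-formed.
(d) sonority 1-3-4: well-formed.
(e) sonority 2-3-5-6: well-formed.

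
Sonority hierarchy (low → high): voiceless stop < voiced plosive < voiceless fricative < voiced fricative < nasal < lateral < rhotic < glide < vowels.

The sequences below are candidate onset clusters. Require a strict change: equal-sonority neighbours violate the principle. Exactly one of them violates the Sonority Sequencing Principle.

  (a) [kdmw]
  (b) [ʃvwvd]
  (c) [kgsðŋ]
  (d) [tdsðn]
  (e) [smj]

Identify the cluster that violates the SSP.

(a) [kdmw]: profile 1-2-5-8 — obeys.
(b) [ʃvwvd]: profile 3-4-8-4-2 — violates.
(c) [kgsðŋ]: profile 1-2-3-4-5 — obeys.
(d) [tdsðn]: profile 1-2-3-4-5 — obeys.
(e) [smj]: profile 3-5-8 — obeys.

b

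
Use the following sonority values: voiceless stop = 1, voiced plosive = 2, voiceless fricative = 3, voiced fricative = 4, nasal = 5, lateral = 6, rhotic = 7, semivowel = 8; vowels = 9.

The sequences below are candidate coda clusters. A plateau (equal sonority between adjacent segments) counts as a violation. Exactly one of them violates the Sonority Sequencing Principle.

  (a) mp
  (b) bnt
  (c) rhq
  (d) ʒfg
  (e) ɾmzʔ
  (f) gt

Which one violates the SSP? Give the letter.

b

(a) mp: profile 5-1 — obeys.
(b) bnt: profile 2-5-1 — violates.
(c) rhq: profile 7-3-1 — obeys.
(d) ʒfg: profile 4-3-2 — obeys.
(e) ɾmzʔ: profile 7-5-4-1 — obeys.
(f) gt: profile 2-1 — obeys.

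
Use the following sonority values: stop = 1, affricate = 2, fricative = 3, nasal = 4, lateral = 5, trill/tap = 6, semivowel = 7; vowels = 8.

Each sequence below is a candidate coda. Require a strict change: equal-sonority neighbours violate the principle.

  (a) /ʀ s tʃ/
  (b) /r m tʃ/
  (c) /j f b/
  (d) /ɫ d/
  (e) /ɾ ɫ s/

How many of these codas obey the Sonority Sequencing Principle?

(a) 6-3-2 → obeys
(b) 6-4-2 → obeys
(c) 7-3-1 → obeys
(d) 5-1 → obeys
(e) 6-5-3 → obeys

5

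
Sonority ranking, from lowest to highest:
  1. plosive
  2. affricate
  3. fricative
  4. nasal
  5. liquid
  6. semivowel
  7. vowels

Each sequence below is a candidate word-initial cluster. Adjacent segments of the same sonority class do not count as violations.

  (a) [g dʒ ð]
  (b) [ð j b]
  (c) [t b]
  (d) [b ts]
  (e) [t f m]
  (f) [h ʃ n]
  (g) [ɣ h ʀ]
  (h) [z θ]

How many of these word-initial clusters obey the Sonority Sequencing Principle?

7

(a) [g dʒ ð]: profile 1-2-3 — obeys.
(b) [ð j b]: profile 3-6-1 — violates.
(c) [t b]: profile 1-1 — obeys.
(d) [b ts]: profile 1-2 — obeys.
(e) [t f m]: profile 1-3-4 — obeys.
(f) [h ʃ n]: profile 3-3-4 — obeys.
(g) [ɣ h ʀ]: profile 3-3-5 — obeys.
(h) [z θ]: profile 3-3 — obeys.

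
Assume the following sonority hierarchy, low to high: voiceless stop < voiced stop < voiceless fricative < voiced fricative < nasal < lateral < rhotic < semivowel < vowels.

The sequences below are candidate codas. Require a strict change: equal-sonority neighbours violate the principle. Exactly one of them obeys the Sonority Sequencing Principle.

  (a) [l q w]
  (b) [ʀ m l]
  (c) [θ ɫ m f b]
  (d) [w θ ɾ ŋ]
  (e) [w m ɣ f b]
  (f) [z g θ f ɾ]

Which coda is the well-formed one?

(a) sonority 6-1-8: ill-formed.
(b) sonority 7-5-6: ill-formed.
(c) sonority 3-6-5-3-2: ill-formed.
(d) sonority 8-3-7-5: ill-formed.
(e) sonority 8-5-4-3-2: well-formed.
(f) sonority 4-2-3-3-7: ill-formed.

e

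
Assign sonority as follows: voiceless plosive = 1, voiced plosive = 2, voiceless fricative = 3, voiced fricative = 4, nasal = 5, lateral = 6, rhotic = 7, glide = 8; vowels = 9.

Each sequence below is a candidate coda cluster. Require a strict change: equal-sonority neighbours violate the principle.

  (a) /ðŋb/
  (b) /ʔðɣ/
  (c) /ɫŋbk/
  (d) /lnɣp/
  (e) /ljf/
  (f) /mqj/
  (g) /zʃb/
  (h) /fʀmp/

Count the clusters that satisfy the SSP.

3

(a) sonority 4-5-2: ill-formed.
(b) sonority 1-4-4: ill-formed.
(c) sonority 6-5-2-1: well-formed.
(d) sonority 6-5-4-1: well-formed.
(e) sonority 6-8-3: ill-formed.
(f) sonority 5-1-8: ill-formed.
(g) sonority 4-3-2: well-formed.
(h) sonority 3-7-5-1: ill-formed.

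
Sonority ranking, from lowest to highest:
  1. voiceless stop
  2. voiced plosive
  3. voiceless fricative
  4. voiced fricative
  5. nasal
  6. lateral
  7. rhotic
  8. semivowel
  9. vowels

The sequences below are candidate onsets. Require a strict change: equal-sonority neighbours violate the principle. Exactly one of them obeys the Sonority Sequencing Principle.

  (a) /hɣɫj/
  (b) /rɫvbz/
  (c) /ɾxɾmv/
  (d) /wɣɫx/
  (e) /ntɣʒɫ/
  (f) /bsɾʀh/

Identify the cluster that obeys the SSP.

(a) 3-4-6-8 → obeys
(b) 7-6-4-2-4 → violates
(c) 7-3-7-5-4 → violates
(d) 8-4-6-3 → violates
(e) 5-1-4-4-6 → violates
(f) 2-3-7-7-3 → violates

a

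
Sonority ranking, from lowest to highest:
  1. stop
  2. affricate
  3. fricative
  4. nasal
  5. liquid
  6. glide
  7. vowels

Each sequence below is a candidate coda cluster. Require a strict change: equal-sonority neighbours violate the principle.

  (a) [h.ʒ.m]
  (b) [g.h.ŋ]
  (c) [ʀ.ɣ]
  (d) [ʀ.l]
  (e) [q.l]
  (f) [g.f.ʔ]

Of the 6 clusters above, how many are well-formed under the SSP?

1

(a) [h.ʒ.m]: profile 3-3-4 — violates.
(b) [g.h.ŋ]: profile 1-3-4 — violates.
(c) [ʀ.ɣ]: profile 5-3 — obeys.
(d) [ʀ.l]: profile 5-5 — violates.
(e) [q.l]: profile 1-5 — violates.
(f) [g.f.ʔ]: profile 1-3-1 — violates.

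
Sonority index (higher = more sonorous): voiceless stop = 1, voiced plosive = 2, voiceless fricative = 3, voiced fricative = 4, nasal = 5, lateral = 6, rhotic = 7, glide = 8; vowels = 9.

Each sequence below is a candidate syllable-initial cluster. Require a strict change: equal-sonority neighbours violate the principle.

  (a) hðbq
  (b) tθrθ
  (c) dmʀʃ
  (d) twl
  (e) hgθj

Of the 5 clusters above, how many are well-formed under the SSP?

(a) sonority 3-4-2-1: ill-formed.
(b) sonority 1-3-7-3: ill-formed.
(c) sonority 2-5-7-3: ill-formed.
(d) sonority 1-8-6: ill-formed.
(e) sonority 3-2-3-8: ill-formed.

0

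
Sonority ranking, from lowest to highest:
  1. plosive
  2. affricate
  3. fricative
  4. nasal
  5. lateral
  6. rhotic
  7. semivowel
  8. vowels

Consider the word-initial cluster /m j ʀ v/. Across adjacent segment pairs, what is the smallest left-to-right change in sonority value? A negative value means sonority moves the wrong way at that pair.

-3

/m/: nasal = 4.
/j/: semivowel = 7.
/ʀ/: rhotic = 6.
/v/: fricative = 3.
/m/→/j/: change +3.
/j/→/ʀ/: change -1.
/ʀ/→/v/: change -3.
Minimum = -3.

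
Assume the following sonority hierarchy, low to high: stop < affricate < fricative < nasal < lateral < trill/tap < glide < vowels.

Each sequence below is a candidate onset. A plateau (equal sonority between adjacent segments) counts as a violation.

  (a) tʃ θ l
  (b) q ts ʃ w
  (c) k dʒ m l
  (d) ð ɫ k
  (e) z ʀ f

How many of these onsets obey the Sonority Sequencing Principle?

3

(a) tʃ θ l: profile 2-3-5 — obeys.
(b) q ts ʃ w: profile 1-2-3-7 — obeys.
(c) k dʒ m l: profile 1-2-4-5 — obeys.
(d) ð ɫ k: profile 3-5-1 — violates.
(e) z ʀ f: profile 3-6-3 — violates.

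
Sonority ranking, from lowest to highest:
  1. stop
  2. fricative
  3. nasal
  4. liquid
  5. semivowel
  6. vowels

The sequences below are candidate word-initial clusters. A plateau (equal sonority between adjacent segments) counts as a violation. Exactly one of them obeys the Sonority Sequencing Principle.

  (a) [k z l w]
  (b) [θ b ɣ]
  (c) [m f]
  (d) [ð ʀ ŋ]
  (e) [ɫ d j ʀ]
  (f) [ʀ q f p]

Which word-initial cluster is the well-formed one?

(a) sonority 1-2-4-5: well-formed.
(b) sonority 2-1-2: ill-formed.
(c) sonority 3-2: ill-formed.
(d) sonority 2-4-3: ill-formed.
(e) sonority 4-1-5-4: ill-formed.
(f) sonority 4-1-2-1: ill-formed.

a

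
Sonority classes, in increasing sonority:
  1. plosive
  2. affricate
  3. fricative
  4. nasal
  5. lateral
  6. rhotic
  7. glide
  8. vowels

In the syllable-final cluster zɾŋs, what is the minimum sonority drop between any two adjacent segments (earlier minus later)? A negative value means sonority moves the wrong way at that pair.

-3

/z/ — fricative, sonority 3.
/ɾ/ — rhotic, sonority 6.
/ŋ/ — nasal, sonority 4.
/s/ — fricative, sonority 3.
/z/→/ɾ/: change -3.
/ɾ/→/ŋ/: change +2.
/ŋ/→/s/: change +1.
Minimum = -3.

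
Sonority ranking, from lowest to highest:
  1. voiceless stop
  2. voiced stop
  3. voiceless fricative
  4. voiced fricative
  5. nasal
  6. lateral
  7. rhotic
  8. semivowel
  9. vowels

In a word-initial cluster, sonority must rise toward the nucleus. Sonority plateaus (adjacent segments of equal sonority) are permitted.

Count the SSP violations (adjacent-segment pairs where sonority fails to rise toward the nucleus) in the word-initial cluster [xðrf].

/x/ is a voiceless fricative (sonority 3).
/ð/ is a voiced fricative (sonority 4).
/r/ is a rhotic (sonority 7).
/f/ is a voiceless fricative (sonority 3).
/x/→/ð/: 3→4 (rises) — ok.
/ð/→/r/: 4→7 (rises) — ok.
/r/→/f/: 7→3 (does not rise) — violation.

1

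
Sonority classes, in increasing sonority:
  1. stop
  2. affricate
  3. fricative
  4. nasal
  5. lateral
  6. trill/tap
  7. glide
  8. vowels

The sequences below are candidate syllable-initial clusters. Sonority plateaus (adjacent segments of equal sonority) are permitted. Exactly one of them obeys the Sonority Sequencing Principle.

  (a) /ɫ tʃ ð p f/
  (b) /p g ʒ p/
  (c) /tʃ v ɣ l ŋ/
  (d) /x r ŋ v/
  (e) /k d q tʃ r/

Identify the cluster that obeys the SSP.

e

(a) sonority 5-2-3-1-3: ill-formed.
(b) sonority 1-1-3-1: ill-formed.
(c) sonority 2-3-3-5-4: ill-formed.
(d) sonority 3-6-4-3: ill-formed.
(e) sonority 1-1-1-2-6: well-formed.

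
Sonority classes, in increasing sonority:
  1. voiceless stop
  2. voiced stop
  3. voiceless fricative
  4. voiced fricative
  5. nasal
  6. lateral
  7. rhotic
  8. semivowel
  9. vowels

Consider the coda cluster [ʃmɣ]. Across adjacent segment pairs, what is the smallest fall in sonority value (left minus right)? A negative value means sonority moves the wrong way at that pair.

/ʃ/ is a voiceless fricative (sonority 3).
/m/ is a nasal (sonority 5).
/ɣ/ is a voiced fricative (sonority 4).
/ʃ/→/m/: change -2.
/m/→/ɣ/: change +1.
Minimum = -2.

-2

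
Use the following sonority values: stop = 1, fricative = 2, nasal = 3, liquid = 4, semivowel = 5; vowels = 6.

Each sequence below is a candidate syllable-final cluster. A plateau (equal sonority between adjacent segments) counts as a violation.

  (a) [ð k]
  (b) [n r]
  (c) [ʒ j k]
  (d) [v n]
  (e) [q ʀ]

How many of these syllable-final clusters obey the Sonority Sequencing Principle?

(a) [ð k]: profile 2-1 — obeys.
(b) [n r]: profile 3-4 — violates.
(c) [ʒ j k]: profile 2-5-1 — violates.
(d) [v n]: profile 2-3 — violates.
(e) [q ʀ]: profile 1-4 — violates.

1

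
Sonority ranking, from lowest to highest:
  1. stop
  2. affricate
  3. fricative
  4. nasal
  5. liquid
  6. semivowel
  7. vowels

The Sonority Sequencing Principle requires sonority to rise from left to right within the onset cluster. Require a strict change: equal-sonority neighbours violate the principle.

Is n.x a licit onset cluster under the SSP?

no

/n/ — nasal, sonority 4.
/x/ — fricative, sonority 3.
The profile is 4-3. Between /n/ (4) and /x/ (3) sonority does not rise, so the cluster violates the SSP.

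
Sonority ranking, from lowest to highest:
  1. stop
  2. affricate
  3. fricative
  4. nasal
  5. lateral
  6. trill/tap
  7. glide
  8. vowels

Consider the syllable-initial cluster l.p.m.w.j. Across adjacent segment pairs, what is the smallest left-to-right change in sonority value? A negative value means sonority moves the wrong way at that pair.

/l/ is a lateral (sonority 5).
/p/ is a stop (sonority 1).
/m/ is a nasal (sonority 4).
/w/ is a glide (sonority 7).
/j/ is a glide (sonority 7).
/l/→/p/: change -4.
/p/→/m/: change +3.
/m/→/w/: change +3.
/w/→/j/: change +0.
Minimum = -4.

-4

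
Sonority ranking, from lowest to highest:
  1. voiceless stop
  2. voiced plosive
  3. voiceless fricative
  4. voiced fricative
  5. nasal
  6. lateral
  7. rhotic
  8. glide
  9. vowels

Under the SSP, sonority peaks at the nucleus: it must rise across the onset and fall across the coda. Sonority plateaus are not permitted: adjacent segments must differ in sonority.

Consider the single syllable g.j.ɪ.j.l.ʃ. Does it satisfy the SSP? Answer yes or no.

yes

Onset: /g/ is a voiced plosive (sonority 2), /j/ is a glide (sonority 8); then the nucleus /ɪ/ (sonority 9).
Onset profile 2-8-9 — rises to the nucleus.
Coda: /j/ is a glide (sonority 8), /l/ is a lateral (sonority 6), /ʃ/ is a voiceless fricative (sonority 3).
Coda profile 9-8-6-3 — falls from the nucleus.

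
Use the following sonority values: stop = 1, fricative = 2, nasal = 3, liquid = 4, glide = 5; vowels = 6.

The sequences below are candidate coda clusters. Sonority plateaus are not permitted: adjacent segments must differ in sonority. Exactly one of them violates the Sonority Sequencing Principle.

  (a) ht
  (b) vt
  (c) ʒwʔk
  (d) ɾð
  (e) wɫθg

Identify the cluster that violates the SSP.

(a) ht: profile 2-1 — obeys.
(b) vt: profile 2-1 — obeys.
(c) ʒwʔk: profile 2-5-1-1 — violates.
(d) ɾð: profile 4-2 — obeys.
(e) wɫθg: profile 5-4-2-1 — obeys.

c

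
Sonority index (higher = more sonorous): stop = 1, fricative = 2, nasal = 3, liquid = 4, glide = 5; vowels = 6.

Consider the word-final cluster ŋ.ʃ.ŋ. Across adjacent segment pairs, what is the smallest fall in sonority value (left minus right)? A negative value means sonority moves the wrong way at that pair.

/ŋ/ is a nasal (sonority 3).
/ʃ/ is a fricative (sonority 2).
/ŋ/ is a nasal (sonority 3).
/ŋ/→/ʃ/: change +1.
/ʃ/→/ŋ/: change -1.
Minimum = -1.

-1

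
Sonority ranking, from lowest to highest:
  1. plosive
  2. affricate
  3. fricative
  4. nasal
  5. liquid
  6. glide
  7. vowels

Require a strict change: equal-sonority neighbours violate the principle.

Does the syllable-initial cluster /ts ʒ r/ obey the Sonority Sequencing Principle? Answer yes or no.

yes

/ts/ — affricate, sonority 2.
/ʒ/ — fricative, sonority 3.
/r/ — liquid, sonority 5.
The profile 2-3-5 strictly rises, so the syllable-initial cluster satisfies the SSP.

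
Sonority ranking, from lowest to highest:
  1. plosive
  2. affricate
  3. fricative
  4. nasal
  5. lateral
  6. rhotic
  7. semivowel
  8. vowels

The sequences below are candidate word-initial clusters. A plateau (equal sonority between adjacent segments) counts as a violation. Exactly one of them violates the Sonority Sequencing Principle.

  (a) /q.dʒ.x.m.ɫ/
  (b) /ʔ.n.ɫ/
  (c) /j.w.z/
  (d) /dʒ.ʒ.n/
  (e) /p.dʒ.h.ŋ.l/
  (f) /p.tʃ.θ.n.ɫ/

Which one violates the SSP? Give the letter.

(a) sonority 1-2-3-4-5: well-formed.
(b) sonority 1-4-5: well-formed.
(c) sonority 7-7-3: ill-formed.
(d) sonority 2-3-4: well-formed.
(e) sonority 1-2-3-4-5: well-formed.
(f) sonority 1-2-3-4-5: well-formed.

c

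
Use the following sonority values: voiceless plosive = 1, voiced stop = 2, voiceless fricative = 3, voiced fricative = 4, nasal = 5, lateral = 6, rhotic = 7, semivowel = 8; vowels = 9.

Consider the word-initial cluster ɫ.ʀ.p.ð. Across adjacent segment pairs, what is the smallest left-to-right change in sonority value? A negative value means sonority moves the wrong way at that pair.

-6

/ɫ/ — lateral, sonority 6.
/ʀ/ — rhotic, sonority 7.
/p/ — voiceless plosive, sonority 1.
/ð/ — voiced fricative, sonority 4.
/ɫ/→/ʀ/: change +1.
/ʀ/→/p/: change -6.
/p/→/ð/: change +3.
Minimum = -6.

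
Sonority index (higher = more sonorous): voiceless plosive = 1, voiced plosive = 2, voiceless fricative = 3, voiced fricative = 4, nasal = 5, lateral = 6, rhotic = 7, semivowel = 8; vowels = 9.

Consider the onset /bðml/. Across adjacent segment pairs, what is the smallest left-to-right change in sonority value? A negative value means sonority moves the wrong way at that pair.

/b/: voiced plosive = 2.
/ð/: voiced fricative = 4.
/m/: nasal = 5.
/l/: lateral = 6.
/b/→/ð/: change +2.
/ð/→/m/: change +1.
/m/→/l/: change +1.
Minimum = 1.

1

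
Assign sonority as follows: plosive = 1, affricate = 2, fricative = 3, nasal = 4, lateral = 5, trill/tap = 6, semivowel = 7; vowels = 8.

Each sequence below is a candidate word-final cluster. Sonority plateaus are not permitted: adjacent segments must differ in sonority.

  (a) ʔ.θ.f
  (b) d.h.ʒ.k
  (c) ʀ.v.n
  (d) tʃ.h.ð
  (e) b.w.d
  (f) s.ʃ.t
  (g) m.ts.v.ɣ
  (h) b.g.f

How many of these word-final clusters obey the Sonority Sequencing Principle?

(a) ʔ.θ.f: profile 1-3-3 — violates.
(b) d.h.ʒ.k: profile 1-3-3-1 — violates.
(c) ʀ.v.n: profile 6-3-4 — violates.
(d) tʃ.h.ð: profile 2-3-3 — violates.
(e) b.w.d: profile 1-7-1 — violates.
(f) s.ʃ.t: profile 3-3-1 — violates.
(g) m.ts.v.ɣ: profile 4-2-3-3 — violates.
(h) b.g.f: profile 1-1-3 — violates.

0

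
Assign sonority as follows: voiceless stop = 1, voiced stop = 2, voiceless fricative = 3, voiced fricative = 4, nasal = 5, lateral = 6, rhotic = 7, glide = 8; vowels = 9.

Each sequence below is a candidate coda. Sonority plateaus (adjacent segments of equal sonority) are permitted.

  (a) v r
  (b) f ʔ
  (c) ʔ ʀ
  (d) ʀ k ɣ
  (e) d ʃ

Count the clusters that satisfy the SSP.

1

(a) v r: profile 4-7 — violates.
(b) f ʔ: profile 3-1 — obeys.
(c) ʔ ʀ: profile 1-7 — violates.
(d) ʀ k ɣ: profile 7-1-4 — violates.
(e) d ʃ: profile 2-3 — violates.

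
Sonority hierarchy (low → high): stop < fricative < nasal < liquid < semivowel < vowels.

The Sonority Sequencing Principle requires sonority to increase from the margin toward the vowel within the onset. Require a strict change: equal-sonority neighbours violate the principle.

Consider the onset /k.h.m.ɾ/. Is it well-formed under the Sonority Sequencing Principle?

/k/ is a stop (sonority 1).
/h/ is a fricative (sonority 2).
/m/ is a nasal (sonority 3).
/ɾ/ is a liquid (sonority 4).
The profile 1-2-3-4 strictly rises, so the onset satisfies the SSP.

yes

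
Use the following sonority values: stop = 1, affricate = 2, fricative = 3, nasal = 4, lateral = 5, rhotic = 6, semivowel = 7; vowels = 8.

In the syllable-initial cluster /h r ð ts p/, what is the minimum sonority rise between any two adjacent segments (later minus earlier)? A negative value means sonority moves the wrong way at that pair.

/h/ — fricative, sonority 3.
/r/ — rhotic, sonority 6.
/ð/ — fricative, sonority 3.
/ts/ — affricate, sonority 2.
/p/ — stop, sonority 1.
/h/→/r/: change +3.
/r/→/ð/: change -3.
/ð/→/ts/: change -1.
/ts/→/p/: change -1.
Minimum = -3.

-3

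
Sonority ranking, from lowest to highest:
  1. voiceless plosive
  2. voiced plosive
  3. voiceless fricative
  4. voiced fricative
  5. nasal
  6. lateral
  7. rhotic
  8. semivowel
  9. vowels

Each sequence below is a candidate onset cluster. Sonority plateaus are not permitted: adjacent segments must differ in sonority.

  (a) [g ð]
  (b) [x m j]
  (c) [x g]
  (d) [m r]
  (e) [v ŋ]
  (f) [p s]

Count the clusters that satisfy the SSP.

(a) 2-4 → obeys
(b) 3-5-8 → obeys
(c) 3-2 → violates
(d) 5-7 → obeys
(e) 4-5 → obeys
(f) 1-3 → obeys

5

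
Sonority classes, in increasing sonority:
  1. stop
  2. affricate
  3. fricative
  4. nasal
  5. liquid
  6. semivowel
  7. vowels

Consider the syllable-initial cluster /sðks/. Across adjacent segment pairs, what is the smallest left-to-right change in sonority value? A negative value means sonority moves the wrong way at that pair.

/s/ — fricative, sonority 3.
/ð/ — fricative, sonority 3.
/k/ — stop, sonority 1.
/s/ — fricative, sonority 3.
/s/→/ð/: change +0.
/ð/→/k/: change -2.
/k/→/s/: change +2.
Minimum = -2.

-2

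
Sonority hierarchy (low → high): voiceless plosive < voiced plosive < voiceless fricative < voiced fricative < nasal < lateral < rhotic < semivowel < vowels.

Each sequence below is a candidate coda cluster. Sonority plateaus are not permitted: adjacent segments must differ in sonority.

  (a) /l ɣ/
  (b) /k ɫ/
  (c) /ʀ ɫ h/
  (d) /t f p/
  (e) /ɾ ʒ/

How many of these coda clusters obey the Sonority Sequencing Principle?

3

(a) /l ɣ/: profile 6-4 — obeys.
(b) /k ɫ/: profile 1-6 — violates.
(c) /ʀ ɫ h/: profile 7-6-3 — obeys.
(d) /t f p/: profile 1-3-1 — violates.
(e) /ɾ ʒ/: profile 7-4 — obeys.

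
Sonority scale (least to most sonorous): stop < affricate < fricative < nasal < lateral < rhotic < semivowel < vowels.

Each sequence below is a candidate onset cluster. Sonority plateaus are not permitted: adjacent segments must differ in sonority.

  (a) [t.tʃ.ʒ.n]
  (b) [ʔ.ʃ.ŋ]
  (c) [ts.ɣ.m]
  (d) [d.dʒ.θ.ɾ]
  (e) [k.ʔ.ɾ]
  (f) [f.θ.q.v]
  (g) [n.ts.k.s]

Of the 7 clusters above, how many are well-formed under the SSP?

4

(a) 1-2-3-4 → obeys
(b) 1-3-4 → obeys
(c) 2-3-4 → obeys
(d) 1-2-3-6 → obeys
(e) 1-1-6 → violates
(f) 3-3-1-3 → violates
(g) 4-2-1-3 → violates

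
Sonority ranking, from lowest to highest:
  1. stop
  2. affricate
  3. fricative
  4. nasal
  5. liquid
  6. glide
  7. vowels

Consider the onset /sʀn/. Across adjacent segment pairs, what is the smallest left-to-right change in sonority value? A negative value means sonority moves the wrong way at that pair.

-1

/s/: fricative = 3.
/ʀ/: liquid = 5.
/n/: nasal = 4.
/s/→/ʀ/: change +2.
/ʀ/→/n/: change -1.
Minimum = -1.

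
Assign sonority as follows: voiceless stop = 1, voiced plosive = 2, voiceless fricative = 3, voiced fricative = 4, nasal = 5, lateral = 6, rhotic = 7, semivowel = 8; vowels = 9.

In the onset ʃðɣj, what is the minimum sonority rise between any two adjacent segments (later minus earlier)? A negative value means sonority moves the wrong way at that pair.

0

/ʃ/ — voiceless fricative, sonority 3.
/ð/ — voiced fricative, sonority 4.
/ɣ/ — voiced fricative, sonority 4.
/j/ — semivowel, sonority 8.
/ʃ/→/ð/: change +1.
/ð/→/ɣ/: change +0.
/ɣ/→/j/: change +4.
Minimum = 0.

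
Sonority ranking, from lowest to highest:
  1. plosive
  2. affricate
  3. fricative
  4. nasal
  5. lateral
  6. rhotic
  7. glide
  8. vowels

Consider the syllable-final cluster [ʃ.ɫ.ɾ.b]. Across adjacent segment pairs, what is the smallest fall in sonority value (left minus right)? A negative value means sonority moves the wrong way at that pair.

/ʃ/ — fricative, sonority 3.
/ɫ/ — lateral, sonority 5.
/ɾ/ — rhotic, sonority 6.
/b/ — plosive, sonority 1.
/ʃ/→/ɫ/: change -2.
/ɫ/→/ɾ/: change -1.
/ɾ/→/b/: change +5.
Minimum = -2.

-2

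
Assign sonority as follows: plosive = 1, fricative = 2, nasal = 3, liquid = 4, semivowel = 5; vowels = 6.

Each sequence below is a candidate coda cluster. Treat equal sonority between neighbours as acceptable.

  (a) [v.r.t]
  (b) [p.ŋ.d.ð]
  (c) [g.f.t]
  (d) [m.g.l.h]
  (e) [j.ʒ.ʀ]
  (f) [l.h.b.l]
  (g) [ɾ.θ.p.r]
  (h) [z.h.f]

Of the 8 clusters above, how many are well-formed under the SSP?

(a) 2-4-1 → violates
(b) 1-3-1-2 → violates
(c) 1-2-1 → violates
(d) 3-1-4-2 → violates
(e) 5-2-4 → violates
(f) 4-2-1-4 → violates
(g) 4-2-1-4 → violates
(h) 2-2-2 → obeys

1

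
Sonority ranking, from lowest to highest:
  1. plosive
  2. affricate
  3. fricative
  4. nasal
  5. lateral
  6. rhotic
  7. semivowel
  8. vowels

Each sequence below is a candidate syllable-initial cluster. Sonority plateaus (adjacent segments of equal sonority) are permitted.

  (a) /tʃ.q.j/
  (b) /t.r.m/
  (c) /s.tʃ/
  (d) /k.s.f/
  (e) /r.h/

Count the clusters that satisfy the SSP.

1

(a) 2-1-7 → violates
(b) 1-6-4 → violates
(c) 3-2 → violates
(d) 1-3-3 → obeys
(e) 6-3 → violates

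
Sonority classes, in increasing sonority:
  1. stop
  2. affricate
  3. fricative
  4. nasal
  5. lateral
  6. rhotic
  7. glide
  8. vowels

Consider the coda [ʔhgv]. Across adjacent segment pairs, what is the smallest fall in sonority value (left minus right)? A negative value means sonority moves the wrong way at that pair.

-2

/ʔ/ — stop, sonority 1.
/h/ — fricative, sonority 3.
/g/ — stop, sonority 1.
/v/ — fricative, sonority 3.
/ʔ/→/h/: change -2.
/h/→/g/: change +2.
/g/→/v/: change -2.
Minimum = -2.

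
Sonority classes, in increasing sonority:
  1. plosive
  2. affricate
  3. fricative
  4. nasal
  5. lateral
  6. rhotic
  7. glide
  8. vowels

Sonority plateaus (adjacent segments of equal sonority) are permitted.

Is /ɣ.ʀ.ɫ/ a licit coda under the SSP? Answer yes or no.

/ɣ/ — fricative, sonority 3.
/ʀ/ — rhotic, sonority 6.
/ɫ/ — lateral, sonority 5.
The profile is 3-6-5. Between /ɣ/ (3) and /ʀ/ (6) sonority does not fall, so the cluster violates the SSP.

no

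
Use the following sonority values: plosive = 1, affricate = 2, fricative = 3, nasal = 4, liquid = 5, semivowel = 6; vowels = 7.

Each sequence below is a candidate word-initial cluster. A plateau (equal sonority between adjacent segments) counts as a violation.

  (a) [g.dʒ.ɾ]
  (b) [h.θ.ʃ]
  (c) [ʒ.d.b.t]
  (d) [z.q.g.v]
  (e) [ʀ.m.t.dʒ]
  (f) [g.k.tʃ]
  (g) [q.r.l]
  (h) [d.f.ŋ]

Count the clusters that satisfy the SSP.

(a) [g.dʒ.ɾ]: profile 1-2-5 — obeys.
(b) [h.θ.ʃ]: profile 3-3-3 — violates.
(c) [ʒ.d.b.t]: profile 3-1-1-1 — violates.
(d) [z.q.g.v]: profile 3-1-1-3 — violates.
(e) [ʀ.m.t.dʒ]: profile 5-4-1-2 — violates.
(f) [g.k.tʃ]: profile 1-1-2 — violates.
(g) [q.r.l]: profile 1-5-5 — violates.
(h) [d.f.ŋ]: profile 1-3-4 — obeys.

2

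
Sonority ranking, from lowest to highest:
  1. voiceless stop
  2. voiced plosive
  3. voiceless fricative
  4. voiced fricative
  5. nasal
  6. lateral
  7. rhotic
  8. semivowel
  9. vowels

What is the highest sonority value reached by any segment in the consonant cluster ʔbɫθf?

6

/ʔ/: voiceless stop = 1.
/b/: voiced plosive = 2.
/ɫ/: lateral = 6.
/θ/: voiceless fricative = 3.
/f/: voiceless fricative = 3.
The maximum is 6.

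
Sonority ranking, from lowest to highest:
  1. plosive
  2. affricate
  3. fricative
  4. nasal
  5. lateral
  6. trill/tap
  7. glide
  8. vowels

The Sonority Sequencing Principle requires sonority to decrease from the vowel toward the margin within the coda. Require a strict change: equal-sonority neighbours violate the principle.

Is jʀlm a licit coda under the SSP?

/j/: glide = 7.
/ʀ/: trill/tap = 6.
/l/: lateral = 5.
/m/: nasal = 4.
The profile 7-6-5-4 strictly falls, so the coda satisfies the SSP.

yes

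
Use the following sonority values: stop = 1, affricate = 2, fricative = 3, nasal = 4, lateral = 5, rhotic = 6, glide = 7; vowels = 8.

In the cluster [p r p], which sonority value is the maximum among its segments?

/p/: stop = 1.
/r/: rhotic = 6.
/p/: stop = 1.
The maximum is 6.

6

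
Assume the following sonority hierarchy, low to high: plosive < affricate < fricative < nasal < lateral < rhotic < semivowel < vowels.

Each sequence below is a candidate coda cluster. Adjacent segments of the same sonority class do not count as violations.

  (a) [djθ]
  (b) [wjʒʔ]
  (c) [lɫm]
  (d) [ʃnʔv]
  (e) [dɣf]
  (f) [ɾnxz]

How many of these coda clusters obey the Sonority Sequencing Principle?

(a) sonority 1-7-3: ill-formed.
(b) sonority 7-7-3-1: well-formed.
(c) sonority 5-5-4: well-formed.
(d) sonority 3-4-1-3: ill-formed.
(e) sonority 1-3-3: ill-formed.
(f) sonority 6-4-3-3: well-formed.

3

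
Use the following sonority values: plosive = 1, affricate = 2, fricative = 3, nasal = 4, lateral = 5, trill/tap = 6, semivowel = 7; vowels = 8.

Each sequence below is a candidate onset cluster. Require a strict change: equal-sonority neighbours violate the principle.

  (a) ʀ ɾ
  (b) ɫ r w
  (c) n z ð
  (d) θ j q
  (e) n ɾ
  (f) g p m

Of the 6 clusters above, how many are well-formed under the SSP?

2

(a) sonority 6-6: ill-formed.
(b) sonority 5-6-7: well-formed.
(c) sonority 4-3-3: ill-formed.
(d) sonority 3-7-1: ill-formed.
(e) sonority 4-6: well-formed.
(f) sonority 1-1-4: ill-formed.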